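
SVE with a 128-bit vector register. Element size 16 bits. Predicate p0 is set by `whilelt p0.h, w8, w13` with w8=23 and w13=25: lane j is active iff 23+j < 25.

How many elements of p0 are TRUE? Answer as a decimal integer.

vl = 2

128-bit reg / 16-bit elem → 8 lanes
p0[j] = (23+j < 25); true for j=0..1 → 2 lanes set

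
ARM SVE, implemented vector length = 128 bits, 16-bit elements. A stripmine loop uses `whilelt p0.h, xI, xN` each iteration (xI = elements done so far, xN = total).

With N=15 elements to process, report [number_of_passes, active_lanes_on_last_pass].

128-bit reg / 16-bit elem → 8 lanes
N=15: ⌈15/8⌉ = 2 iters; last vl = 15 − 1×8 = 7

[iterations, last_vl] = [2, 7]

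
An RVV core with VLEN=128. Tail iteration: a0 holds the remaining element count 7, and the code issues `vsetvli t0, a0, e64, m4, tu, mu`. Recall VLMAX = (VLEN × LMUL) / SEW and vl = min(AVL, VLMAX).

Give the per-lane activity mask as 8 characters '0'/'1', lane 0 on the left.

VLMAX = (128 × 4) / 64 = 8 lanes
AVL=7 ≤ VLMAX=8, so vl = 7
bits (lane 0 leftmost): 11111110

predicate = 11111110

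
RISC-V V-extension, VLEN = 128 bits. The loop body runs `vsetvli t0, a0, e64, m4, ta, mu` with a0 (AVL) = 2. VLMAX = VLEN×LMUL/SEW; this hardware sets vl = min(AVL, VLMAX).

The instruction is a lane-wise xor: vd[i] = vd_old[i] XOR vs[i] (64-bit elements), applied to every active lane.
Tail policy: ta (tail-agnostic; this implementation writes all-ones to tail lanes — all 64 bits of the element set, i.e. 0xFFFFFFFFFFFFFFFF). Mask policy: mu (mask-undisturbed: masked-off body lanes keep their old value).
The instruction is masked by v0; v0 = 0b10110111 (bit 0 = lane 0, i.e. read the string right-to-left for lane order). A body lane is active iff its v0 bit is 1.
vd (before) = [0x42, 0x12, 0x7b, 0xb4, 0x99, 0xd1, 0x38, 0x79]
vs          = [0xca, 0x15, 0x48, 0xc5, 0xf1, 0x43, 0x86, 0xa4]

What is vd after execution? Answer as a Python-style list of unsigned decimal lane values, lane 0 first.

VLMAX = (128 × 4) / 64 = 8 lanes
vl ← min(2, 8) = 2
  i=0: xor(0x42,0xca) → 136
  i=1: xor(0x12,0x15) → 7
  i=2: tail/ones → 18446744073709551615
  i=3: tail/ones → 18446744073709551615
  i=4: tail/ones → 18446744073709551615
  i=5: tail/ones → 18446744073709551615
  i=6: tail/ones → 18446744073709551615
  i=7: tail/ones → 18446744073709551615

vd = [136, 7, 18446744073709551615, 18446744073709551615, 18446744073709551615, 18446744073709551615, 18446744073709551615, 18446744073709551615]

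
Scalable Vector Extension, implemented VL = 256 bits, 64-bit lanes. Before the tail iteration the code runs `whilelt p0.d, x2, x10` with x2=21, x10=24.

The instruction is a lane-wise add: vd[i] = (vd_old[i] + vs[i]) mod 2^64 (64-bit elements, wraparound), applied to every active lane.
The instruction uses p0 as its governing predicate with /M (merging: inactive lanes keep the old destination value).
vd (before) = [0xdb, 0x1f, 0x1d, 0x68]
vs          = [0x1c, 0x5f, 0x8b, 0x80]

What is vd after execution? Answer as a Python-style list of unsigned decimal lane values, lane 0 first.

lane count: 256 div 64 = 4
whilelt: lane j active iff 21+j < 24 → j < 3 → 3 active
vd[0] add(0xdb,0x1c) -> 0xf7
vd[1] add(0x1f,0x5f) -> 0x7e
vd[2] add(0x1d,0x8b) -> 0xa8
vd[3] tail/keep -> 0x68

vd = [247, 126, 168, 104]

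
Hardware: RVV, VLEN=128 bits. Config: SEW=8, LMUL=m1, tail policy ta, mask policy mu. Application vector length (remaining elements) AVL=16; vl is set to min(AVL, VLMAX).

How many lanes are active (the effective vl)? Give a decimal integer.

vl = 16

VLMAX = (128 × 1) / 8 = 16 lanes
vl ← min(16, 16) = 16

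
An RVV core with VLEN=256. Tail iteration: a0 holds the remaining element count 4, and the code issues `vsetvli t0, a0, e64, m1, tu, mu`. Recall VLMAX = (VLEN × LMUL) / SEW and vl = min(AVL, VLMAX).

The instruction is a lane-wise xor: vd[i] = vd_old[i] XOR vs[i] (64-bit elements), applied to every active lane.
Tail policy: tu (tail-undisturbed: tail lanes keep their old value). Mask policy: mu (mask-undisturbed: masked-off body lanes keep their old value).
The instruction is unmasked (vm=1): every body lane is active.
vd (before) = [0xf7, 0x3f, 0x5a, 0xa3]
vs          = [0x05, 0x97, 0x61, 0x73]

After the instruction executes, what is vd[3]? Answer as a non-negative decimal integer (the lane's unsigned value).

VLMAX = (256 × 1) / 64 = 4 lanes
vl = min(AVL, VLMAX) = min(4, 4) = 4
lane  0: xor(0xf7,0x05) ⇒ 0xf2
lane  1: xor(0x3f,0x97) ⇒ 0xa8
lane  2: xor(0x5a,0x61) ⇒ 0x3b
lane  3: xor(0xa3,0x73) ⇒ 0xd0

vd[3] = 208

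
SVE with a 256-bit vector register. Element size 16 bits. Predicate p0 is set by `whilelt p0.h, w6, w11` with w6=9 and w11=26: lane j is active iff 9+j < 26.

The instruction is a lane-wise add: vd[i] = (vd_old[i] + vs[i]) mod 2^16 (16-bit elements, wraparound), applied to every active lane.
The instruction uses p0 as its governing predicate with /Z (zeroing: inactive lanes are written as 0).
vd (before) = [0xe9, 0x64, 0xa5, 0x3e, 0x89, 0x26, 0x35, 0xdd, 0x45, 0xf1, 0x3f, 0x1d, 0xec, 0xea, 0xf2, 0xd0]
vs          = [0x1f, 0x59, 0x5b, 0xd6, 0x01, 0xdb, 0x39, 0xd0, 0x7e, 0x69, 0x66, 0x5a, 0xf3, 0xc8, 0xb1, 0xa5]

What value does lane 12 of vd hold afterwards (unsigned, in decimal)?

vd[12] = 479

register lanes = 256/16 = 16
p0[j] = (9+j < 26); true for j=0..15 → 16 lanes set
[0] add(0xe9,0x1f) = 0x108
[1] add(0x64,0x59) = 0xbd
[2] add(0xa5,0x5b) = 0x100
[3] add(0x3e,0xd6) = 0x114
[4] add(0x89,0x01) = 0x8a
[5] add(0x26,0xdb) = 0x101
[6] add(0x35,0x39) = 0x6e
[7] add(0xdd,0xd0) = 0x1ad
[8] add(0x45,0x7e) = 0xc3
[9] add(0xf1,0x69) = 0x15a
[10] add(0x3f,0x66) = 0xa5
[11] add(0x1d,0x5a) = 0x77
[12] add(0xec,0xf3) = 0x1df
[13] add(0xea,0xc8) = 0x1b2
[14] add(0xf2,0xb1) = 0x1a3
[15] add(0xd0,0xa5) = 0x175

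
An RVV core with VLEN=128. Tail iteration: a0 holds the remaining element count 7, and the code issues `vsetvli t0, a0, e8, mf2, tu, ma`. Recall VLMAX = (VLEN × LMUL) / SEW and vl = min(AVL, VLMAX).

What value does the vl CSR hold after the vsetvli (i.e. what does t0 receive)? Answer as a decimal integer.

vl = 7

lanes per group: 128·1/2/8 = 8
vl = min(AVL, VLMAX) = min(7, 8) = 7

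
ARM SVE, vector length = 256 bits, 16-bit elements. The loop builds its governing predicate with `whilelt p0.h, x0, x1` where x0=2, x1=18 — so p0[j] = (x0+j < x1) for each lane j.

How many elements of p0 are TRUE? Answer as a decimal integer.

vl = 16

register lanes = 256/16 = 16
whilelt: lane j active iff 2+j < 18 → j < 16 → 16 active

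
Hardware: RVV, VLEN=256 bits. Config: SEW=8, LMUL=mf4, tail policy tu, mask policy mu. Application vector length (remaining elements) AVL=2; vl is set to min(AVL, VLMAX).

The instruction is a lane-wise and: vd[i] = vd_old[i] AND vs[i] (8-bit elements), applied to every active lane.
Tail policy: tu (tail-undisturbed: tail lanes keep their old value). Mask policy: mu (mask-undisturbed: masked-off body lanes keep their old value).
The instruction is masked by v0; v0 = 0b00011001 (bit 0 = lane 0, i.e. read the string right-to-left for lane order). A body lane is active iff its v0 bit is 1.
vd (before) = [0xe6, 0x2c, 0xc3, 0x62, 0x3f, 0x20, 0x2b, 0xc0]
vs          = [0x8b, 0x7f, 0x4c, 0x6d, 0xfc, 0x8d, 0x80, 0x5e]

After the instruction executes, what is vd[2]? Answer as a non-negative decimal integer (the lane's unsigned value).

vd[2] = 195

VLMAX = (256 × 1/4) / 8 = 8 lanes
vl ← min(2, 8) = 2
  i=0: and(0xe6,0x8b) → 130
  i=1: mask-off/keep → 44
  i=2: tail/keep → 195
  i=3: tail/keep → 98
  i=4: tail/keep → 63
  i=5: tail/keep → 32
  i=6: tail/keep → 43
  i=7: tail/keep → 192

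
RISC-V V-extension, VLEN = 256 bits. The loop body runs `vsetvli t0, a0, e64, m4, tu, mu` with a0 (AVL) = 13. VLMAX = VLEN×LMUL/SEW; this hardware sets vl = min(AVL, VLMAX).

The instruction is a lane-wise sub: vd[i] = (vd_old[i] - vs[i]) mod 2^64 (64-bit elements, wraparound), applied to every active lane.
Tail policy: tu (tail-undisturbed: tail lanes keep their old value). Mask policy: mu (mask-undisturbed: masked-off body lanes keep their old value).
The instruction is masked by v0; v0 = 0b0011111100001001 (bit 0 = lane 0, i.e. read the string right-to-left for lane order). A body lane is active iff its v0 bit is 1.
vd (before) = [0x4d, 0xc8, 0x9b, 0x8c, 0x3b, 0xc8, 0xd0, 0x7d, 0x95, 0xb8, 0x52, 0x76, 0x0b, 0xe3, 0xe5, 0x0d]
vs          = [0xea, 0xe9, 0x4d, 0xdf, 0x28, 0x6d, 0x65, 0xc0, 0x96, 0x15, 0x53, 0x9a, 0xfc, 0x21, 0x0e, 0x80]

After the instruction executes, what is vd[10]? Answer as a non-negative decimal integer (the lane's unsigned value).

VLMAX = (256 × 4) / 64 = 16 lanes
AVL=13 ≤ VLMAX=16, so vl = 13
  i=0: sub(0x4d,0xea) → 18446744073709551459
  i=1: mask-off/keep → 200
  i=2: mask-off/keep → 155
  i=3: sub(0x8c,0xdf) → 18446744073709551533
  i=4: mask-off/keep → 59
  i=5: mask-off/keep → 200
  i=6: mask-off/keep → 208
  i=7: mask-off/keep → 125
  i=8: sub(0x95,0x96) → 18446744073709551615
  i=9: sub(0xb8,0x15) → 163
  i=10: sub(0x52,0x53) → 18446744073709551615
  i=11: sub(0x76,0x9a) → 18446744073709551580
  i=12: sub(0x0b,0xfc) → 18446744073709551375
  i=13: tail/keep → 227
  i=14: tail/keep → 229
  i=15: tail/keep → 13

vd[10] = 18446744073709551615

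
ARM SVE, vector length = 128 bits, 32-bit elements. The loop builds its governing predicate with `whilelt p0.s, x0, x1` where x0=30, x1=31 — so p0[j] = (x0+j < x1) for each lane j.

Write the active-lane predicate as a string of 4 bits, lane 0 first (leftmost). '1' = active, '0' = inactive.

predicate = 1000

128-bit reg / 32-bit elem → 4 lanes
p0[j] = (30+j < 31); true for j=0..0 → 1 lanes set
bits (lane 0 leftmost): 1000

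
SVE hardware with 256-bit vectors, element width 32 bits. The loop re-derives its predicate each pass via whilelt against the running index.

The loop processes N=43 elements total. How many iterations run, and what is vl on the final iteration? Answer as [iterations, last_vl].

[iterations, last_vl] = [6, 3]

register lanes = 256/32 = 8
N=43: ⌈43/8⌉ = 6 iters; last vl = 43 − 5×8 = 3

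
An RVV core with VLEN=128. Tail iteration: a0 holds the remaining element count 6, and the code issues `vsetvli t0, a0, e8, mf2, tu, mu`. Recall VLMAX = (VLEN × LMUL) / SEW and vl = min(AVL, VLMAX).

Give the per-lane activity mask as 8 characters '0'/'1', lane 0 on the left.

lanes per group: 128·1/2/8 = 8
vl ← min(6, 8) = 6
bits (lane 0 leftmost): 11111100

predicate = 11111100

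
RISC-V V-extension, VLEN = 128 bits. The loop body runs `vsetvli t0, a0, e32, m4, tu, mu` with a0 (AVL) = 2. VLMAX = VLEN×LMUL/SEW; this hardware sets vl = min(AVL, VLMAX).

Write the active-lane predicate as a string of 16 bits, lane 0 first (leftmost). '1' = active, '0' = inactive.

VLMAX = VLEN×LMUL/SEW = 128×4/32 = 16
vl ← min(2, 16) = 2
bits (lane 0 leftmost): 1100000000000000

predicate = 1100000000000000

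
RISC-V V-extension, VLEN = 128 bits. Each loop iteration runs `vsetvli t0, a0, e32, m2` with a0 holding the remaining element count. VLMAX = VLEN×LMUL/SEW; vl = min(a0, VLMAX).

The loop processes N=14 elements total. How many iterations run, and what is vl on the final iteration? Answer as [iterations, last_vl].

[iterations, last_vl] = [2, 6]

VLMAX = (128 × 2) / 32 = 8 lanes
14 elements at 8/iter → 2 passes, remainder 6 on the last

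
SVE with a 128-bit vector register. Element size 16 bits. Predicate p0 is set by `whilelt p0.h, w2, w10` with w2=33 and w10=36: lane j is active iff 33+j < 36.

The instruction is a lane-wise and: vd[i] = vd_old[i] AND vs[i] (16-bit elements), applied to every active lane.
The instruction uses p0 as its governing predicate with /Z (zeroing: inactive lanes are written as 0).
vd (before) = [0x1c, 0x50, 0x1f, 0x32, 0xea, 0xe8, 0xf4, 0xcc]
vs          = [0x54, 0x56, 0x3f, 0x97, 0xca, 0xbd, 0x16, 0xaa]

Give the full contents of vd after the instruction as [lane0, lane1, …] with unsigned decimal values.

vd = [20, 80, 31, 0, 0, 0, 0, 0]

lane count: 128 div 16 = 8
whilelt: lane j active iff 33+j < 36 → j < 3 → 3 active
[0] and(0x1c,0x54) = 0x14
[1] and(0x50,0x56) = 0x50
[2] and(0x1f,0x3f) = 0x1f
[3] tail/zero = 0x00
[4] tail/zero = 0x00
[5] tail/zero = 0x00
[6] tail/zero = 0x00
[7] tail/zero = 0x00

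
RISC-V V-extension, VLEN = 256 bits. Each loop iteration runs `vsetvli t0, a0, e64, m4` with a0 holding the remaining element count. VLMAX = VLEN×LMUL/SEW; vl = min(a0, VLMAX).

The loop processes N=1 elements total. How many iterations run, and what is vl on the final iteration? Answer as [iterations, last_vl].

VLMAX = VLEN×LMUL/SEW = 256×4/64 = 16
iterations = ceil(1/16) = 1; final-pass vl = 1

[iterations, last_vl] = [1, 1]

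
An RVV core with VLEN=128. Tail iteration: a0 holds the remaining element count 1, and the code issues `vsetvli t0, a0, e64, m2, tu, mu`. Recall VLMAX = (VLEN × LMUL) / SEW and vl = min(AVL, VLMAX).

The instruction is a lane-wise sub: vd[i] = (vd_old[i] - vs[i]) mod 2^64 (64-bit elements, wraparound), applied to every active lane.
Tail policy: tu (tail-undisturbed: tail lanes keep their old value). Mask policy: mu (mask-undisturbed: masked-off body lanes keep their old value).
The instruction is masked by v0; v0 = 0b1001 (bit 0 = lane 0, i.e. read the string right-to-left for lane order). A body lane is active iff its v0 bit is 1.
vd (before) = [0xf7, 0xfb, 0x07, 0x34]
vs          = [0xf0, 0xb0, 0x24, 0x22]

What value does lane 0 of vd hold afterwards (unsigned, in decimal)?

vd[0] = 7

VLMAX = (128 × 2) / 64 = 4 lanes
vl = min(AVL, VLMAX) = min(1, 4) = 1
  i=0: sub(0xf7,0xf0) → 7
  i=1: tail/keep → 251
  i=2: tail/keep → 7
  i=3: tail/keep → 52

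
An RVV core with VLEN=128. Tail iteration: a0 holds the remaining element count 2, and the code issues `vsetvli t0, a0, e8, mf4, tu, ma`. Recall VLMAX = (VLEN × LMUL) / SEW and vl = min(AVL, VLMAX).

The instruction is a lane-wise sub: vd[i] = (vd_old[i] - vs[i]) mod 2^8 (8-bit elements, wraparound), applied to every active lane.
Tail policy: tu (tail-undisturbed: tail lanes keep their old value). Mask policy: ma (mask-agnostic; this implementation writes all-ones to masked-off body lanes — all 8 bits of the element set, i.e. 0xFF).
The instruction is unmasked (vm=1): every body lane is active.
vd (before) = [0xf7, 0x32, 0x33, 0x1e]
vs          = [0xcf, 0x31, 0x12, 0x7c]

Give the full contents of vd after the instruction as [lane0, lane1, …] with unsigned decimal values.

vd = [40, 1, 51, 30]

lanes per group: 128·1/4/8 = 4
vl = min(AVL, VLMAX) = min(2, 4) = 2
  i=0: sub(0xf7,0xcf) → 40
  i=1: sub(0x32,0x31) → 1
  i=2: tail/keep → 51
  i=3: tail/keep → 30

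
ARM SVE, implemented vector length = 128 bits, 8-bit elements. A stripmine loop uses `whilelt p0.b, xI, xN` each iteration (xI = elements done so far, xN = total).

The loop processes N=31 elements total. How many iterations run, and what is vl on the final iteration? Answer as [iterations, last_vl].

128-bit reg / 8-bit elem → 16 lanes
N=31: ⌈31/16⌉ = 2 iters; last vl = 31 − 1×16 = 15

[iterations, last_vl] = [2, 15]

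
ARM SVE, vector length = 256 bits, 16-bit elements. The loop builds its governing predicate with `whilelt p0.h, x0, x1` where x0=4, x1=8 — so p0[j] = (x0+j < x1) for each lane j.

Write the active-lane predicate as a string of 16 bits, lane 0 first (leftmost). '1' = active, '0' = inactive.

lane count: 256 div 16 = 16
active while 4+j < 8, i.e. j ∈ [0,4) capped at 16 ⇒ 4
bits (lane 0 leftmost): 1111000000000000

predicate = 1111000000000000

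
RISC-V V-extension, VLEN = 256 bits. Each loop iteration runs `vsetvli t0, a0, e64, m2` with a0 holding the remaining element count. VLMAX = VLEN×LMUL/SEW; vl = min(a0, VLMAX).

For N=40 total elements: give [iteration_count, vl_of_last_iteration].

lanes per group: 256·2/64 = 8
N=40: ⌈40/8⌉ = 5 iters; last vl = 40 − 4×8 = 8

[iterations, last_vl] = [5, 8]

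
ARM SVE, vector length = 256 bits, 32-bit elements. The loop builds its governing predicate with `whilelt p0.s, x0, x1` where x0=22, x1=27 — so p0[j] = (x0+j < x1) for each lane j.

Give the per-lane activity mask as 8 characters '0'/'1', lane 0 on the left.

256-bit reg / 32-bit elem → 8 lanes
whilelt: lane j active iff 22+j < 27 → j < 5 → 5 active
bits (lane 0 leftmost): 11111000

predicate = 11111000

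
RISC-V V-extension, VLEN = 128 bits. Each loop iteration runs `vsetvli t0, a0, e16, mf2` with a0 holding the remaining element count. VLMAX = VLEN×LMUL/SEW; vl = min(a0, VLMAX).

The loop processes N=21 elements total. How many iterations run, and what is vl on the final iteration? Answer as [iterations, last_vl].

[iterations, last_vl] = [6, 1]

lanes per group: 128·1/2/16 = 4
21 elements at 4/iter → 6 passes, remainder 1 on the last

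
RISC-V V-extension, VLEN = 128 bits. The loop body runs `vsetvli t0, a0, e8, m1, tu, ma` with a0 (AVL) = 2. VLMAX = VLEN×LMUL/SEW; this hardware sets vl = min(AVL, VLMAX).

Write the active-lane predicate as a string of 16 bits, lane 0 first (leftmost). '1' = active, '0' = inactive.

lanes per group: 128·1/8 = 16
vl ← min(2, 16) = 2
bits (lane 0 leftmost): 1100000000000000

predicate = 1100000000000000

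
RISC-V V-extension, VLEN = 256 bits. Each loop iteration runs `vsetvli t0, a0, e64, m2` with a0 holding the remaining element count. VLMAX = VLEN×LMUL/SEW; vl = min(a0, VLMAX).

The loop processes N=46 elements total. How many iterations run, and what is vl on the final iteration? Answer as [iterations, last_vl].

VLMAX = VLEN×LMUL/SEW = 256×2/64 = 8
46 elements at 8/iter → 6 passes, remainder 6 on the last

[iterations, last_vl] = [6, 6]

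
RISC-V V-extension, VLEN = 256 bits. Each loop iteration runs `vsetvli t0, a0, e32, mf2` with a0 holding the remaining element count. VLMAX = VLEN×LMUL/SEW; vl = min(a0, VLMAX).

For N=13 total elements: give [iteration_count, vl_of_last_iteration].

[iterations, last_vl] = [4, 1]

VLMAX = (256 × 1/2) / 32 = 4 lanes
13 elements at 4/iter → 4 passes, remainder 1 on the last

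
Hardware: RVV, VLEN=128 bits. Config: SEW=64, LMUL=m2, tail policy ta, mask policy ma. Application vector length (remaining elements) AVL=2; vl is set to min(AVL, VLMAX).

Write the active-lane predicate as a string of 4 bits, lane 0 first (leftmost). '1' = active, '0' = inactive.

predicate = 1100

lanes per group: 128·2/64 = 4
vl ← min(2, 4) = 2
bits (lane 0 leftmost): 1100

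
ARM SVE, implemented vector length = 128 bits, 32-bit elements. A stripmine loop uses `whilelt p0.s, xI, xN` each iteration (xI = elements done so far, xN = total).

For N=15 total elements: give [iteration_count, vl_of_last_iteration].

[iterations, last_vl] = [4, 3]

128-bit reg / 32-bit elem → 4 lanes
iterations = ceil(15/4) = 4; final-pass vl = 3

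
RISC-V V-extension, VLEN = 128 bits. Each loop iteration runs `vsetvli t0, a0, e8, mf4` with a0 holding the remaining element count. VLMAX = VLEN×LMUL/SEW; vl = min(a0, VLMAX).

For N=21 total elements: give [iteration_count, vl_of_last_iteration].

VLMAX = (128 × 1/4) / 8 = 4 lanes
N=21: ⌈21/4⌉ = 6 iters; last vl = 21 − 5×4 = 1

[iterations, last_vl] = [6, 1]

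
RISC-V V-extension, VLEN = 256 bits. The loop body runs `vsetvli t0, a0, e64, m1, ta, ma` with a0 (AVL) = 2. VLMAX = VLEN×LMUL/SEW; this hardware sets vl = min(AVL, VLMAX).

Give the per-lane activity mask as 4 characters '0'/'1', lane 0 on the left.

lanes per group: 256·1/64 = 4
vl ← min(2, 4) = 2
bits (lane 0 leftmost): 1100

predicate = 1100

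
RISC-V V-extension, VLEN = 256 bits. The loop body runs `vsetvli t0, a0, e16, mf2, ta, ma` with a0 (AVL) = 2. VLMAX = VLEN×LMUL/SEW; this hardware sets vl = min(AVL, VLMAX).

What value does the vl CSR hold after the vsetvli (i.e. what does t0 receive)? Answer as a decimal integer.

VLMAX = VLEN×LMUL/SEW = 256×1/2/16 = 8
vl ← min(2, 8) = 2

vl = 2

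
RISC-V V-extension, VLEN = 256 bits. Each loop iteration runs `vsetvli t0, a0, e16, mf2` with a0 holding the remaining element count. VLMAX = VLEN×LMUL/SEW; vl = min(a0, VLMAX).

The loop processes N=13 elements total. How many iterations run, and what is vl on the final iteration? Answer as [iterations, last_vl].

[iterations, last_vl] = [2, 5]

lanes per group: 256·1/2/16 = 8
N=13: ⌈13/8⌉ = 2 iters; last vl = 13 − 1×8 = 5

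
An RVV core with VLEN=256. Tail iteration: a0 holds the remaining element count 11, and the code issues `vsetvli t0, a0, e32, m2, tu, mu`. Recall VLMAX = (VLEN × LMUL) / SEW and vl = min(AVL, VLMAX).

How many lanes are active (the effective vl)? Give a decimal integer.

VLMAX = (256 × 2) / 32 = 16 lanes
vl ← min(11, 16) = 11

vl = 11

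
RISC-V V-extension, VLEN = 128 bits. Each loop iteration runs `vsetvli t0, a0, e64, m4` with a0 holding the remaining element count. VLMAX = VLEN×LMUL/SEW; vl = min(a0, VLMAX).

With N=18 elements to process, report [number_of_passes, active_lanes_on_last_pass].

[iterations, last_vl] = [3, 2]

lanes per group: 128·4/64 = 8
N=18: ⌈18/8⌉ = 3 iters; last vl = 18 − 2×8 = 2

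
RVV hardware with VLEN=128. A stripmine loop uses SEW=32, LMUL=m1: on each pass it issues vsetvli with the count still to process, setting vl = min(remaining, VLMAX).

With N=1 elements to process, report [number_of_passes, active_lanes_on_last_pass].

VLMAX = VLEN×LMUL/SEW = 128×1/32 = 4
1 elements at 4/iter → 1 passes, remainder 1 on the last

[iterations, last_vl] = [1, 1]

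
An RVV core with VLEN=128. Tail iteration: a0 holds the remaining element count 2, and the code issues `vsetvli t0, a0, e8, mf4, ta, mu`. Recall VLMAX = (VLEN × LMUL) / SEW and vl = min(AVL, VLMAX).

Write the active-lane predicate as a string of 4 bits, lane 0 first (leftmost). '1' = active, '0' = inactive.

VLMAX = (128 × 1/4) / 8 = 4 lanes
vl ← min(2, 4) = 2
bits (lane 0 leftmost): 1100

predicate = 1100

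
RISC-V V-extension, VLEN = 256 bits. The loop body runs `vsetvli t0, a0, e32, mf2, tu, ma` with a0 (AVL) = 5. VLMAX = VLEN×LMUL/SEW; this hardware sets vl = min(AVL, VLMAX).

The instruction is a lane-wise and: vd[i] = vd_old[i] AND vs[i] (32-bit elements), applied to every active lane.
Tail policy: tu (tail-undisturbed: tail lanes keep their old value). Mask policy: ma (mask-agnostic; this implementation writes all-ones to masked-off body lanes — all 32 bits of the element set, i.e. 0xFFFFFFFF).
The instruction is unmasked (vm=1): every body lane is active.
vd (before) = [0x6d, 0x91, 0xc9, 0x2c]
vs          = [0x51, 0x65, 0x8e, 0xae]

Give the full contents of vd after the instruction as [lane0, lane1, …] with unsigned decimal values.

VLMAX = (256 × 1/2) / 32 = 4 lanes
AVL=5 > VLMAX=4, so vl = 4
vd[0] and(0x6d,0x51) -> 0x41
vd[1] and(0x91,0x65) -> 0x01
vd[2] and(0xc9,0x8e) -> 0x88
vd[3] and(0x2c,0xae) -> 0x2c

vd = [65, 1, 136, 44]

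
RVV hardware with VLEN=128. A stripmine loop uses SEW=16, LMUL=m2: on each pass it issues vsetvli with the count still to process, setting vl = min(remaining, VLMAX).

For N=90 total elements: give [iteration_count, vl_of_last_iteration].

VLMAX = (128 × 2) / 16 = 16 lanes
90 elements at 16/iter → 6 passes, remainder 10 on the last

[iterations, last_vl] = [6, 10]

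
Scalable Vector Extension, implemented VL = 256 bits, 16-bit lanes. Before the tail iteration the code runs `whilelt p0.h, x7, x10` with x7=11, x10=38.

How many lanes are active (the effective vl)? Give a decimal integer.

vl = 16

register lanes = 256/16 = 16
p0[j] = (11+j < 38); true for j=0..15 → 16 lanes set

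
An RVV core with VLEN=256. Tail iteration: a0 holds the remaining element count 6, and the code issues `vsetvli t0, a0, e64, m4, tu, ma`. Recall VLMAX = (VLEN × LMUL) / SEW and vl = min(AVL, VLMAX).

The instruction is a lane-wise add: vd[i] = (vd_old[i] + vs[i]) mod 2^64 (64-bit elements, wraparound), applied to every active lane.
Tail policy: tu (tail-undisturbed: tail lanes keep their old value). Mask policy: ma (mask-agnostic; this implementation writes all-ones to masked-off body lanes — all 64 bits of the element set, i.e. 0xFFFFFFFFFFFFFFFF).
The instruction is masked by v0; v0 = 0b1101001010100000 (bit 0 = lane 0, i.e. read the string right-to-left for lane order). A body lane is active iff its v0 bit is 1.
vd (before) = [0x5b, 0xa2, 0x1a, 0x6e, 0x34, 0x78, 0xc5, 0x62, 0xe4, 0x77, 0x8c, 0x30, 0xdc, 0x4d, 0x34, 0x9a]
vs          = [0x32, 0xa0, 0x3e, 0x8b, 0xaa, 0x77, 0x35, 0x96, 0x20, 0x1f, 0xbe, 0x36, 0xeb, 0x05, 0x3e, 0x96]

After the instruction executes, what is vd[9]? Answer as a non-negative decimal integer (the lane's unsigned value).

vd[9] = 119

VLMAX = VLEN×LMUL/SEW = 256×4/64 = 16
vl = min(AVL, VLMAX) = min(6, 16) = 6
vd[0] mask-off/ones -> 0xffffffffffffffff
vd[1] mask-off/ones -> 0xffffffffffffffff
vd[2] mask-off/ones -> 0xffffffffffffffff
vd[3] mask-off/ones -> 0xffffffffffffffff
vd[4] mask-off/ones -> 0xffffffffffffffff
vd[5] add(0x78,0x77) -> 0xef
vd[6] tail/keep -> 0xc5
vd[7] tail/keep -> 0x62
vd[8] tail/keep -> 0xe4
vd[9] tail/keep -> 0x77
vd[10] tail/keep -> 0x8c
vd[11] tail/keep -> 0x30
vd[12] tail/keep -> 0xdc
vd[13] tail/keep -> 0x4d
vd[14] tail/keep -> 0x34
vd[15] tail/keep -> 0x9a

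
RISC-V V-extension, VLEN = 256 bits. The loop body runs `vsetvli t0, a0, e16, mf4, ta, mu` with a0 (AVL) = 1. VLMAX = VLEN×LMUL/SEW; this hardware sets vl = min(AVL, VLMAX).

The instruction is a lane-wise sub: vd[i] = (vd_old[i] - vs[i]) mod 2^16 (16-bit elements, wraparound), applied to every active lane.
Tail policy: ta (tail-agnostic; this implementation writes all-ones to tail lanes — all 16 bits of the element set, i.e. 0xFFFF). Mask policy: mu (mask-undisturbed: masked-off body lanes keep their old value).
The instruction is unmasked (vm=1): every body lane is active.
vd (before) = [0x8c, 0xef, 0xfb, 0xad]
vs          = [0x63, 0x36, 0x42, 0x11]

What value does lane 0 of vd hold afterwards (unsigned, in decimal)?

VLMAX = VLEN×LMUL/SEW = 256×1/4/16 = 4
vl ← min(1, 4) = 1
  i=0: sub(0x8c,0x63) → 41
  i=1: tail/ones → 65535
  i=2: tail/ones → 65535
  i=3: tail/ones → 65535

vd[0] = 41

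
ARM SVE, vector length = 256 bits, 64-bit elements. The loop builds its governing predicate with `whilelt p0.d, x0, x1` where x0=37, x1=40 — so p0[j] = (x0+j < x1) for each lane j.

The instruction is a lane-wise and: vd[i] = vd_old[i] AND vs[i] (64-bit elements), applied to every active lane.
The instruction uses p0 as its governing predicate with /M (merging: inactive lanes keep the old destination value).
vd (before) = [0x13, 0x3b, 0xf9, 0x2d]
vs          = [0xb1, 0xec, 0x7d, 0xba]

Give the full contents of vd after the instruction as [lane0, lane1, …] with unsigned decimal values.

vd = [17, 40, 121, 45]

lane count: 256 div 64 = 4
whilelt: lane j active iff 37+j < 40 → j < 3 → 3 active
  i=0: and(0x13,0xb1) → 17
  i=1: and(0x3b,0xec) → 40
  i=2: and(0xf9,0x7d) → 121
  i=3: tail/keep → 45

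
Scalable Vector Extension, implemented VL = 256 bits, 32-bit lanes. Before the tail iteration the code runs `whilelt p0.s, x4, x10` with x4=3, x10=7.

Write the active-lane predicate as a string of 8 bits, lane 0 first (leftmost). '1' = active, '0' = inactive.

256-bit reg / 32-bit elem → 8 lanes
p0[j] = (3+j < 7); true for j=0..3 → 4 lanes set
bits (lane 0 leftmost): 11110000

predicate = 11110000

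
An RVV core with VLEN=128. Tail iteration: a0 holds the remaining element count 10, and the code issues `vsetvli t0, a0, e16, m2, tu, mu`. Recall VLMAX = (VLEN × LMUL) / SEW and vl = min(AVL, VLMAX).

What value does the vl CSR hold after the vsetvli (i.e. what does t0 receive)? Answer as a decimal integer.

lanes per group: 128·2/16 = 16
vl = min(AVL, VLMAX) = min(10, 16) = 10

vl = 10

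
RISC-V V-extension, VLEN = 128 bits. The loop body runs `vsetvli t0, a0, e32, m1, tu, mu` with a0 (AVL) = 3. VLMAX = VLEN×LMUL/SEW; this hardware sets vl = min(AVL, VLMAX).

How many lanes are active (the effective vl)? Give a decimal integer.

vl = 3

VLMAX = VLEN×LMUL/SEW = 128×1/32 = 4
AVL=3 ≤ VLMAX=4, so vl = 3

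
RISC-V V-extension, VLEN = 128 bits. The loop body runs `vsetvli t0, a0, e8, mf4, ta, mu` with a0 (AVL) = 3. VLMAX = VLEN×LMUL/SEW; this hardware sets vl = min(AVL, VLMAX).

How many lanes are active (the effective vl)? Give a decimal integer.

lanes per group: 128·1/4/8 = 4
vl ← min(3, 4) = 3

vl = 3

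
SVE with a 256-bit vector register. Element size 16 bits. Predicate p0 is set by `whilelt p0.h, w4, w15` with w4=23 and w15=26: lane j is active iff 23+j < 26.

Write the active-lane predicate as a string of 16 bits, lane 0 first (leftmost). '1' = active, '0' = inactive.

predicate = 1110000000000000

register lanes = 256/16 = 16
p0[j] = (23+j < 26); true for j=0..2 → 3 lanes set
bits (lane 0 leftmost): 1110000000000000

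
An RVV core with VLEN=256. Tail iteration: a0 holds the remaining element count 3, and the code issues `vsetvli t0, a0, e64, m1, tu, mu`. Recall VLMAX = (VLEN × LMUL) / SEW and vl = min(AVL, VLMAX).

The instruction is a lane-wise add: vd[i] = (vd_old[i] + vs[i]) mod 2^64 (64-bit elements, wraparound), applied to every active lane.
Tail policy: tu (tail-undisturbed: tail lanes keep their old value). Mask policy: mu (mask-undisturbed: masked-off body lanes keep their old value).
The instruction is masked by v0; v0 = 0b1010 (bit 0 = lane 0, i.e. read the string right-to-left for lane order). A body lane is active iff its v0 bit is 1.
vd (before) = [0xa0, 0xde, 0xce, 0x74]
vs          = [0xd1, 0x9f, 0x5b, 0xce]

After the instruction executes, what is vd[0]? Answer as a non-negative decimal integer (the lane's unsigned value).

vd[0] = 160

VLMAX = VLEN×LMUL/SEW = 256×1/64 = 4
vl ← min(3, 4) = 3
  i=0: mask-off/keep → 160
  i=1: add(0xde,0x9f) → 381
  i=2: mask-off/keep → 206
  i=3: tail/keep → 116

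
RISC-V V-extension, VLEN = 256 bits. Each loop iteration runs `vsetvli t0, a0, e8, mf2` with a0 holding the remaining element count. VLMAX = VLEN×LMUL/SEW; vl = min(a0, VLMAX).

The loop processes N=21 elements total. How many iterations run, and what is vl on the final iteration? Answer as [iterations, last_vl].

VLMAX = (256 × 1/2) / 8 = 16 lanes
N=21: ⌈21/16⌉ = 2 iters; last vl = 21 − 1×16 = 5

[iterations, last_vl] = [2, 5]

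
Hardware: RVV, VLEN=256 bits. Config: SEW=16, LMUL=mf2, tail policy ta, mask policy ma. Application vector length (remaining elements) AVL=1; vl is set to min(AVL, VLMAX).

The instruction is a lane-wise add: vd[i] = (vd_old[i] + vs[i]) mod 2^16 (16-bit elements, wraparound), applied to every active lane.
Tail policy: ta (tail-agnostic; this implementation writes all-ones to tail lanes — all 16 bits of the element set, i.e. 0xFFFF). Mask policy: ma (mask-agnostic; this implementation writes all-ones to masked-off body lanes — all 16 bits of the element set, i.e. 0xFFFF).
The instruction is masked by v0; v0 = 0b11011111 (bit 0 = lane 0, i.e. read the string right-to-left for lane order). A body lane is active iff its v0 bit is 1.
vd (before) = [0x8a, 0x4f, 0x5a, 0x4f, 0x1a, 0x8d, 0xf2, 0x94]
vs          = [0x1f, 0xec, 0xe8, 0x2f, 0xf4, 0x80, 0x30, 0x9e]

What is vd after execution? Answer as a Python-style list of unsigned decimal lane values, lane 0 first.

vd = [169, 65535, 65535, 65535, 65535, 65535, 65535, 65535]

VLMAX = VLEN×LMUL/SEW = 256×1/2/16 = 8
vl = min(AVL, VLMAX) = min(1, 8) = 1
[0] add(0x8a,0x1f) = 0xa9
[1] tail/ones = 0xffff
[2] tail/ones = 0xffff
[3] tail/ones = 0xffff
[4] tail/ones = 0xffff
[5] tail/ones = 0xffff
[6] tail/ones = 0xffff
[7] tail/ones = 0xffff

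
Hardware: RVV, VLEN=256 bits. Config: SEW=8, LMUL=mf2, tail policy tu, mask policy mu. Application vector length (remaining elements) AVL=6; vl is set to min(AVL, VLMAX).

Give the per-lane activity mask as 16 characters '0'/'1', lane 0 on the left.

VLMAX = VLEN×LMUL/SEW = 256×1/2/8 = 16
vl = min(AVL, VLMAX) = min(6, 16) = 6
bits (lane 0 leftmost): 1111110000000000

predicate = 1111110000000000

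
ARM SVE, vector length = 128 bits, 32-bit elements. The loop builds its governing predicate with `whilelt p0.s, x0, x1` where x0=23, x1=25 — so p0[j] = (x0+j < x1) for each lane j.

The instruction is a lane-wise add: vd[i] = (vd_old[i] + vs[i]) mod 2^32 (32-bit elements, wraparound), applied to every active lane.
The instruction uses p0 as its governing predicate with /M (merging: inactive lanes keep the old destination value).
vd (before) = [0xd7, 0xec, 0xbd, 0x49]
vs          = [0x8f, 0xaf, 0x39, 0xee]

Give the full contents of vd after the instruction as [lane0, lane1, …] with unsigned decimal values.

vd = [358, 411, 189, 73]

128-bit reg / 32-bit elem → 4 lanes
whilelt: lane j active iff 23+j < 25 → j < 2 → 2 active
[0] add(0xd7,0x8f) = 0x166
[1] add(0xec,0xaf) = 0x19b
[2] tail/keep = 0xbd
[3] tail/keep = 0x49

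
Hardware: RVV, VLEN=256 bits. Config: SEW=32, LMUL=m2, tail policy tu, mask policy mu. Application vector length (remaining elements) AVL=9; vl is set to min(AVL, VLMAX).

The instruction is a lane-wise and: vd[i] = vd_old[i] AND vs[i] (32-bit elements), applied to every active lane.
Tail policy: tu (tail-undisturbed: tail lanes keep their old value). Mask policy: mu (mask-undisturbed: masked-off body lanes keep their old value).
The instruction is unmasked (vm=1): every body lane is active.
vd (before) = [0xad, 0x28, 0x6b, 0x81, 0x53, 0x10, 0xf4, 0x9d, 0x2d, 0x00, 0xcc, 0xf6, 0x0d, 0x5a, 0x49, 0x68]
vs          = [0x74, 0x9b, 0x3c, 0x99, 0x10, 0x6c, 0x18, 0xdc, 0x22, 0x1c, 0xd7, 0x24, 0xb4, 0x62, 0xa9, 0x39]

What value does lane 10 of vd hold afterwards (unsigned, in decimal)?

lanes per group: 256·2/32 = 16
vl = min(AVL, VLMAX) = min(9, 16) = 9
[0] and(0xad,0x74) = 0x24
[1] and(0x28,0x9b) = 0x08
[2] and(0x6b,0x3c) = 0x28
[3] and(0x81,0x99) = 0x81
[4] and(0x53,0x10) = 0x10
[5] and(0x10,0x6c) = 0x00
[6] and(0xf4,0x18) = 0x10
[7] and(0x9d,0xdc) = 0x9c
[8] and(0x2d,0x22) = 0x20
[9] tail/keep = 0x00
[10] tail/keep = 0xcc
[11] tail/keep = 0xf6
[12] tail/keep = 0x0d
[13] tail/keep = 0x5a
[14] tail/keep = 0x49
[15] tail/keep = 0x68

vd[10] = 204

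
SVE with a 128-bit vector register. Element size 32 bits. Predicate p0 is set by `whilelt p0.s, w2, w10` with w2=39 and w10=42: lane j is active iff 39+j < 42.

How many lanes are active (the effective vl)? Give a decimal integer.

128-bit reg / 32-bit elem → 4 lanes
p0[j] = (39+j < 42); true for j=0..2 → 3 lanes set

vl = 3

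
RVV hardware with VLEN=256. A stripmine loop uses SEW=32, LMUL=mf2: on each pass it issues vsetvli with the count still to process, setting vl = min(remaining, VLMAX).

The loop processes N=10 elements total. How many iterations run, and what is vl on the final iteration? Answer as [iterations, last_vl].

VLMAX = VLEN×LMUL/SEW = 256×1/2/32 = 4
N=10: ⌈10/4⌉ = 3 iters; last vl = 10 − 2×4 = 2

[iterations, last_vl] = [3, 2]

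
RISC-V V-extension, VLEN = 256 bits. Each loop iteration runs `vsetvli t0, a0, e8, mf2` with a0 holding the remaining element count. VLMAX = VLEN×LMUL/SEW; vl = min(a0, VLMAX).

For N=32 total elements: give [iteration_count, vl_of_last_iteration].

VLMAX = VLEN×LMUL/SEW = 256×1/2/8 = 16
32 elements at 16/iter → 2 passes, remainder 16 on the last

[iterations, last_vl] = [2, 16]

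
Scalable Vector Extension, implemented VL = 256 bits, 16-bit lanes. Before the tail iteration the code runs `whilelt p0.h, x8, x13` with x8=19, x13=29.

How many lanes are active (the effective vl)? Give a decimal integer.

vl = 10

register lanes = 256/16 = 16
active while 19+j < 29, i.e. j ∈ [0,10) capped at 16 ⇒ 10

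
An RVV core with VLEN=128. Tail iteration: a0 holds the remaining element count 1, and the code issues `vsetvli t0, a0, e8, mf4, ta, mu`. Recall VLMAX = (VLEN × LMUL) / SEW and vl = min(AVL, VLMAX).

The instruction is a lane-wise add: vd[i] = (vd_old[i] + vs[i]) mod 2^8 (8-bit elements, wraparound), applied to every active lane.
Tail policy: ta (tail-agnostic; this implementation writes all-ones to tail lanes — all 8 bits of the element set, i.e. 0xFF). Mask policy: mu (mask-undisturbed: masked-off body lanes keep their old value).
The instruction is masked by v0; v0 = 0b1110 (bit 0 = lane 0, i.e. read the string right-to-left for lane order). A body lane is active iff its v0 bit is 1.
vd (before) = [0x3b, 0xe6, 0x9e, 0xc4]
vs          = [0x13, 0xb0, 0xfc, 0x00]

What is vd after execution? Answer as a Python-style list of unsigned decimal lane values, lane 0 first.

vd = [59, 255, 255, 255]

lanes per group: 128·1/4/8 = 4
AVL=1 ≤ VLMAX=4, so vl = 1
lane  0: mask-off/keep ⇒ 0x3b
lane  1: tail/ones ⇒ 0xff
lane  2: tail/ones ⇒ 0xff
lane  3: tail/ones ⇒ 0xff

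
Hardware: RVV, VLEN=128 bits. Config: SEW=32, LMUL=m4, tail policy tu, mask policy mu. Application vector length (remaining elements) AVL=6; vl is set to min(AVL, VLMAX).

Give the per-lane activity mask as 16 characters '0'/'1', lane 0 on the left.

predicate = 1111110000000000

VLMAX = (128 × 4) / 32 = 16 lanes
AVL=6 ≤ VLMAX=16, so vl = 6
bits (lane 0 leftmost): 1111110000000000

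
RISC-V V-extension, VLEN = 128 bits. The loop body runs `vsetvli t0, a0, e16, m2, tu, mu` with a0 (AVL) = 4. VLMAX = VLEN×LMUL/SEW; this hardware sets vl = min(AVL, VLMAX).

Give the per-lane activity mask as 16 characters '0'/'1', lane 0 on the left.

VLMAX = VLEN×LMUL/SEW = 128×2/16 = 16
vl = min(AVL, VLMAX) = min(4, 16) = 4
bits (lane 0 leftmost): 1111000000000000

predicate = 1111000000000000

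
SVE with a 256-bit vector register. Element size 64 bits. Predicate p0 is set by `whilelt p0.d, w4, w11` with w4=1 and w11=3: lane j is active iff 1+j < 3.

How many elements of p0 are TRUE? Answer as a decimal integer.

vl = 2

register lanes = 256/64 = 4
whilelt: lane j active iff 1+j < 3 → j < 2 → 2 active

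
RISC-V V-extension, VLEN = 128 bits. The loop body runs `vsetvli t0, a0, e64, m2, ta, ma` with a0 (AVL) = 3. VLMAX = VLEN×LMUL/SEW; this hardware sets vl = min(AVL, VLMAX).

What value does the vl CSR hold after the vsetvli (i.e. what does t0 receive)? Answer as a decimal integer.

vl = 3

VLMAX = (128 × 2) / 64 = 4 lanes
AVL=3 ≤ VLMAX=4, so vl = 3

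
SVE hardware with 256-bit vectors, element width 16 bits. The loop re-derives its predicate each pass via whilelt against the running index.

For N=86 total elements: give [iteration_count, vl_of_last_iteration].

[iterations, last_vl] = [6, 6]

256-bit reg / 16-bit elem → 16 lanes
N=86: ⌈86/16⌉ = 6 iters; last vl = 86 − 5×16 = 6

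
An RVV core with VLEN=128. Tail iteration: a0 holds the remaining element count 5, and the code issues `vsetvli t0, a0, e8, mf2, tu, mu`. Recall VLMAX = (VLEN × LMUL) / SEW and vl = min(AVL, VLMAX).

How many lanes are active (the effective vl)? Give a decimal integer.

vl = 5

lanes per group: 128·1/2/8 = 8
vl ← min(5, 8) = 5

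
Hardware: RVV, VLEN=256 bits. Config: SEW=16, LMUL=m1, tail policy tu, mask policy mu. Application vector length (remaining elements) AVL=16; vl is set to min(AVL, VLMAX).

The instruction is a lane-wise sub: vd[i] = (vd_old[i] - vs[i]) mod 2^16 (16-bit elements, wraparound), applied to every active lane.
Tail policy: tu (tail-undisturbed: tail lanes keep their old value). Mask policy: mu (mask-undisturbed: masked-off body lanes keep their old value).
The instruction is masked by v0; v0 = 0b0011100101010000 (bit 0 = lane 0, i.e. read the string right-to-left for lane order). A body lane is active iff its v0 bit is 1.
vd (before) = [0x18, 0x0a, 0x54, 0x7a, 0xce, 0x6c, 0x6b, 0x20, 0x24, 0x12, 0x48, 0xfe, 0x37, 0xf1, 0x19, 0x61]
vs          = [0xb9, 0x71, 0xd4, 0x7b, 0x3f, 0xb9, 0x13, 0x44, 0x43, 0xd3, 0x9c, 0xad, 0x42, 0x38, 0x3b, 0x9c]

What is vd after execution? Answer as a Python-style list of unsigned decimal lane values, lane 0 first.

VLMAX = (256 × 1) / 16 = 16 lanes
AVL=16 ≤ VLMAX=16, so vl = 16
[0] mask-off/keep = 0x18
[1] mask-off/keep = 0x0a
[2] mask-off/keep = 0x54
[3] mask-off/keep = 0x7a
[4] sub(0xce,0x3f) = 0x8f
[5] mask-off/keep = 0x6c
[6] sub(0x6b,0x13) = 0x58
[7] mask-off/keep = 0x20
[8] sub(0x24,0x43) = 0xffe1
[9] mask-off/keep = 0x12
[10] mask-off/keep = 0x48
[11] sub(0xfe,0xad) = 0x51
[12] sub(0x37,0x42) = 0xfff5
[13] sub(0xf1,0x38) = 0xb9
[14] mask-off/keep = 0x19
[15] mask-off/keep = 0x61

vd = [24, 10, 84, 122, 143, 108, 88, 32, 65505, 18, 72, 81, 65525, 185, 25, 97]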